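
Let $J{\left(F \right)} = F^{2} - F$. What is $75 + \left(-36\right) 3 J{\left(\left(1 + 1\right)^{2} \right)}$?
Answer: $-1221$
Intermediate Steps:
$75 + \left(-36\right) 3 J{\left(\left(1 + 1\right)^{2} \right)} = 75 + \left(-36\right) 3 \left(1 + 1\right)^{2} \left(-1 + \left(1 + 1\right)^{2}\right) = 75 - 108 \cdot 2^{2} \left(-1 + 2^{2}\right) = 75 - 108 \cdot 4 \left(-1 + 4\right) = 75 - 108 \cdot 4 \cdot 3 = 75 - 1296 = -1221$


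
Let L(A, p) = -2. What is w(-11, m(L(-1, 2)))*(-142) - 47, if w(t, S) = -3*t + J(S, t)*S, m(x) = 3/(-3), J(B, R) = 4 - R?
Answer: -2603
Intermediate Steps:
m(x) = -1 (m(x) = 3*(-1/3) = -1)
w(t, S) = -3*t + S*(4 - t) (w(t, S) = -3*t + (4 - t)*S = -3*t + S*(4 - t))
w(-11, m(L(-1, 2)))*(-142) - 47 = (-3*(-11) - 1*(-1)*(-4 - 11))*(-142) - 47 = (33 - 1*(-1)*(-15))*(-142) - 47 = (33 - 15)*(-142) - 47 = 18*(-142) - 47 = -2556 - 47 = -2603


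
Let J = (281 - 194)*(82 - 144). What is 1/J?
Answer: -1/5394 ≈ -0.00018539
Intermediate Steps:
J = -5394 (J = 87*(-62) = -5394)
1/J = 1/(-5394) = -1/5394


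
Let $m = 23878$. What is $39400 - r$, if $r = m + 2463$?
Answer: $13059$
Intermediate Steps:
$r = 26341$ ($r = 23878 + 2463 = 26341$)
$39400 - r = 39400 - 26341 = 13059$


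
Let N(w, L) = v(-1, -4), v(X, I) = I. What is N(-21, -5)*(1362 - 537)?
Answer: -3300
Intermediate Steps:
N(w, L) = -4
N(-21, -5)*(1362 - 537) = -4*(1362 - 537) = -4*825 = -3300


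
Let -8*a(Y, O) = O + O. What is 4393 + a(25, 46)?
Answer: 8763/2 ≈ 4381.5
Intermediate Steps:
a(Y, O) = -O/4 (a(Y, O) = -(O + O)/8 = -O/4)
4393 + a(25, 46) = 4393 - ¼*46 = 4393 - 23/2 = 8763/2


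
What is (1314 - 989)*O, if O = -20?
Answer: -6500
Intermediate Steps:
(1314 - 989)*O = (1314 - 989)*(-20) = 325*(-20) = -6500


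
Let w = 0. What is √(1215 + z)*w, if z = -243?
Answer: 0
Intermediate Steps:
√(1215 + z)*w = √(1215 - 243)*0 = √972*0 = (18*√3)*0 = 0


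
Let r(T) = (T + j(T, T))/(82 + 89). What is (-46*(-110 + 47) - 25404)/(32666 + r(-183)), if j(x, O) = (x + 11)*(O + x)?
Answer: -1282842/1882885 ≈ -0.68132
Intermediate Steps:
j(x, O) = (11 + x)*(O + x)
r(T) = 2*T**2/171 + 23*T/171 (r(T) = (T + (T**2 + 11*T + 11*T + T*T))/(82 + 89) = (T + (T**2 + 11*T + 11*T + T**2))/171 = (T + (2*T**2 + 22*T))*(1/171) = (2*T**2 + 23*T)*(1/171) = 2*T**2/171 + 23*T/171)
(-46*(-110 + 47) - 25404)/(32666 + r(-183)) = (-46*(-110 + 47) - 25404)/(32666 + (1/171)*(-183)*(23 + 2*(-183))) = (-46*(-63) - 25404)/(32666 + (1/171)*(-183)*(23 - 366)) = (2898 - 25404)/(32666 + (1/171)*(-183)*(-343)) = -22506/(32666 + 20923/57) = -22506/1882885/57 = -22506*57/1882885 = -1282842/1882885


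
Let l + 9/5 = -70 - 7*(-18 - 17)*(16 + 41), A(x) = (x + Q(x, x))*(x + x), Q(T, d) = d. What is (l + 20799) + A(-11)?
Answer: 175881/5 ≈ 35176.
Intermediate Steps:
A(x) = 4*x² (A(x) = (x + x)*(x + x) = (2*x)*(2*x) = 4*x²)
l = 69466/5 (l = -9/5 + (-70 - 7*(-18 - 17)*(16 + 41)) = -9/5 + (-70 - (-245)*57) = -9/5 + (-70 - 7*(-1995)) = -9/5 + (-70 + 13965) = -9/5 + 13895 = 69466/5 ≈ 13893.)
(l + 20799) + A(-11) = (69466/5 + 20799) + 4*(-11)² = 173461/5 + 4*121 = 173461/5 + 484 = 175881/5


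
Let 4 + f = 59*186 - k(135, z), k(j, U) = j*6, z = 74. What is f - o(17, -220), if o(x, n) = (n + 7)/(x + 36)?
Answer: 538693/53 ≈ 10164.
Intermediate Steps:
k(j, U) = 6*j
o(x, n) = (7 + n)/(36 + x)
f = 10160 (f = -4 + (59*186 - 6*135) = -4 + (10974 - 1*810) = -4 + (10974 - 810) = -4 + 10164 = 10160)
f - o(17, -220) = 10160 - (7 - 220)/(36 + 17) = 10160 - (-213)/53 = 10160 - 1*(-213/53) = 10160 + 213/53 = 538693/53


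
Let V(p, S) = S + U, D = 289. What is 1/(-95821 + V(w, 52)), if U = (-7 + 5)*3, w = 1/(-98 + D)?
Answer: -1/95775 ≈ -1.0441e-5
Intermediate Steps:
w = 1/191 (w = 1/(-98 + 289) = 1/191 ≈ 0.0052356)
U = -6 (U = -2*3 = -6)
V(p, S) = -6 + S (V(p, S) = S - 6 = -6 + S)
1/(-95821 + V(w, 52)) = 1/(-95821 + (-6 + 52)) = 1/(-95821 + 46) = 1/(-95775) = -1/95775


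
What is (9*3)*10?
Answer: 270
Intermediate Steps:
(9*3)*10 = 27*10 = 270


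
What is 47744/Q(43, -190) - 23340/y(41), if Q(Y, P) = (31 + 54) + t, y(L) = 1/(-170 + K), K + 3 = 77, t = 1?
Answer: 96371392/43 ≈ 2.2412e+6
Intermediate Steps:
K = 74 (K = -3 + 77 = 74)
y(L) = -1/96 (y(L) = 1/(-170 + 74) = 1/(-96) = -1/96)
Q(Y, P) = 86 (Q(Y, P) = (31 + 54) + 1 = 85 + 1 = 86)
47744/Q(43, -190) - 23340/y(41) = 47744/86 - 23340/(-1/96) = 47744*(1/86) - 23340*(-96) = 23872/43 + 2240640 = 96371392/43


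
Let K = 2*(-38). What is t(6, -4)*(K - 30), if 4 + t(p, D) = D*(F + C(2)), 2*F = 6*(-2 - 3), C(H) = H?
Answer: -5088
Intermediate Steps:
F = -15 (F = (6*(-2 - 3))/2 = (6*(-5))/2 = (1/2)*(-30) = -15)
t(p, D) = -4 - 13*D (t(p, D) = -4 + D*(-15 + 2) = -4 + D*(-13) = -4 - 13*D)
K = -76
t(6, -4)*(K - 30) = (-4 - 13*(-4))*(-76 - 30) = (-4 + 52)*(-106) = 48*(-106) = -5088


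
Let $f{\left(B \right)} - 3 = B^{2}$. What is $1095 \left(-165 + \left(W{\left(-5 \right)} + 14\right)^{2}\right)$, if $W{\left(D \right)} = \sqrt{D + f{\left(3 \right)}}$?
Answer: $41610 + 30660 \sqrt{7} \approx 1.2273 \cdot 10^{5}$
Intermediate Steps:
$f{\left(B \right)} = 3 + B^{2}$
$W{\left(D \right)} = \sqrt{12 + D}$ ($W{\left(D \right)} = \sqrt{D + \left(3 + 3^{2}\right)} = \sqrt{D + \left(3 + 9\right)} = \sqrt{D + 12} = \sqrt{12 + D}$)
$1095 \left(-165 + \left(W{\left(-5 \right)} + 14\right)^{2}\right) = 1095 \left(-165 + \left(\sqrt{12 - 5} + 14\right)^{2}\right) = 1095 \left(-165 + \left(\sqrt{7} + 14\right)^{2}\right) = 1095 \left(-165 + \left(14 + \sqrt{7}\right)^{2}\right) = -180675 + 1095 \left(14 + \sqrt{7}\right)^{2}$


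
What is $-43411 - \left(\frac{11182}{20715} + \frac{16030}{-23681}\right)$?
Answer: $- \frac{3042183131651}{70078845} \approx -43411.0$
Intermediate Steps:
$-43411 - \left(\frac{11182}{20715} + \frac{16030}{-23681}\right) = -43411 - \left(11182 \cdot \frac{1}{20715} + 16030 \left(- \frac{1}{23681}\right)\right) = -43411 - \left(\frac{11182}{20715} - \frac{2290}{3383}\right) = -43411 - - \frac{9608644}{70078845} = -43411 + \frac{9608644}{70078845} = - \frac{3042183131651}{70078845}$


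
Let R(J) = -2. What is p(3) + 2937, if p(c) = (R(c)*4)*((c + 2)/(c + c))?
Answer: 8791/3 ≈ 2930.3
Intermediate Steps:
p(c) = -4*(2 + c)/c (p(c) = (-2*4)*((c + 2)/(c + c)) = -8*(2 + c)/(2*c) = -8*(2 + c)*1/(2*c) = -4*(2 + c)/c)
p(3) + 2937 = (-4 - 8/3) + 2937 = -20/3 + 2937 = 8791/3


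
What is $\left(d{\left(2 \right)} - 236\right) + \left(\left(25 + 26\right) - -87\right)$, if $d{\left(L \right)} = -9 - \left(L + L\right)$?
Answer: $-111$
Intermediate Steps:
$d{\left(L \right)} = -9 - 2 L$
$\left(d{\left(2 \right)} - 236\right) + \left(\left(25 + 26\right) - -87\right) = \left(\left(-9 - 4\right) - 236\right) + \left(\left(25 + 26\right) - -87\right) = \left(\left(-9 - 4\right) - 236\right) + \left(51 + 87\right) = \left(-13 - 236\right) + 138 = -249 + 138 = -111$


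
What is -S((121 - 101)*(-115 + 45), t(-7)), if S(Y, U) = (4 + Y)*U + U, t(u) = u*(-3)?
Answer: 29295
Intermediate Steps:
t(u) = -3*u
S(Y, U) = U + U*(4 + Y) (S(Y, U) = U*(4 + Y) + U = U + U*(4 + Y))
-S((121 - 101)*(-115 + 45), t(-7)) = -(-3*(-7))*(5 + (121 - 101)*(-115 + 45)) = -21*(5 + 20*(-70)) = -21*(5 - 1400) = -21*(-1395) = -1*(-29295) = 29295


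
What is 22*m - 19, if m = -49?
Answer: -1097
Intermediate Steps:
22*m - 19 = 22*(-49) - 19 = -1078 - 19 = -1097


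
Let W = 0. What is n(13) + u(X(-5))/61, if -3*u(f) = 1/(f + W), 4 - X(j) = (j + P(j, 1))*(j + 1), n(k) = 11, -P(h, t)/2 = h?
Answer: 48311/4392 ≈ 11.000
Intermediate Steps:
P(h, t) = -2*h
X(j) = 4 + j*(1 + j) (X(j) = 4 - (j - 2*j)*(j + 1) = 4 - (-j)*(1 + j) = 4 - (-1)*j*(1 + j) = 4 + j*(1 + j))
u(f) = -1/(3*f) (u(f) = -1/(3*(f + 0)) = -1/(3*f))
n(13) + u(X(-5))/61 = 11 + (-1/(3*(4 - 5 + (-5)²)))/61 = 11 + (-1/(3*(4 - 5 + 25)))/61 = 11 + (-⅓/24)/61 = 11 + (-⅓*1/24)/61 = 11 + (1/61)*(-1/72) = 11 - 1/4392 = 48311/4392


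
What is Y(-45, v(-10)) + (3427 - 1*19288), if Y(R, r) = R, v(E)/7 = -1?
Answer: -15906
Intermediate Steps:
v(E) = -7 (v(E) = 7*(-1) = -7)
Y(-45, v(-10)) + (3427 - 1*19288) = -45 + (3427 - 1*19288) = -45 + (3427 - 19288) = -45 - 15861 = -15906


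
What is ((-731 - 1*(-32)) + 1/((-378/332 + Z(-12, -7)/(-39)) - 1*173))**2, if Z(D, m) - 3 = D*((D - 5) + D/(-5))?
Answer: 1816733138292679489/3718175058049 ≈ 4.8861e+5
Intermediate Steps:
Z(D, m) = 3 + D*(-5 + 4*D/5) (Z(D, m) = 3 + D*((D - 5) + D/(-5)) = 3 + D*((-5 + D) + D*(-1/5)) = 3 + D*((-5 + D) - D/5) = 3 + D*(-5 + 4*D/5))
((-731 - 1*(-32)) + 1/((-378/332 + Z(-12, -7)/(-39)) - 1*173))**2 = ((-731 - 1*(-32)) + 1/((-378/332 + (3 - 5*(-12) + (4/5)*(-12)**2)/(-39)) - 1*173))**2 = ((-731 + 32) + 1/((-378*1/332 + (3 + 60 + (4/5)*144)*(-1/39)) - 173))**2 = (-699 + 1/((-189/166 + (3 + 60 + 576/5)*(-1/39)) - 173))**2 = (-699 + 1/((-189/166 + (891/5)*(-1/39)) - 173))**2 = (-699 + 1/((-189/166 - 297/65) - 173))**2 = (-699 + 1/(-61587/10790 - 173))**2 = (-699 + 1/(-1928257/10790))**2 = (-699 - 10790/1928257)**2 = (-1347862433/1928257)**2 = 1816733138292679489/3718175058049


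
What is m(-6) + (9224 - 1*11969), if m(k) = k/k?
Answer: -2744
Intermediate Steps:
m(k) = 1
m(-6) + (9224 - 1*11969) = 1 + (9224 - 1*11969) = 1 + (9224 - 11969) = 1 - 2745 = -2744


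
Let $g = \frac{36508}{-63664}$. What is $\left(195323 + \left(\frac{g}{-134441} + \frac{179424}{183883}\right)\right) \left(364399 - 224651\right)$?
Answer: $\frac{16677176868443783145713}{610972098817} \approx 2.7296 \cdot 10^{10}$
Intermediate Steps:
$g = - \frac{9127}{15916}$ ($g = 36508 \left(- \frac{1}{63664}\right) = - \frac{9127}{15916} \approx -0.57345$)
$\left(195323 + \left(\frac{g}{-134441} + \frac{179424}{183883}\right)\right) \left(364399 - 224651\right) = \left(195323 + \left(- \frac{9127}{15916 \left(-134441\right)} + \frac{179424}{183883}\right)\right) \left(364399 - 224651\right) = \left(195323 + \left(\left(- \frac{9127}{15916}\right) \left(- \frac{1}{134441}\right) + 179424 \cdot \frac{1}{183883}\right)\right) 139748 = \left(195323 + \left(\frac{9127}{2139762956} + \frac{25632}{26269}\right)\right) 139748 = \left(195323 + \frac{54846643845355}{56209433091164}\right) 139748 = \frac{10979049946309271327}{56209433091164} \cdot 139748 = \frac{16677176868443783145713}{610972098817}$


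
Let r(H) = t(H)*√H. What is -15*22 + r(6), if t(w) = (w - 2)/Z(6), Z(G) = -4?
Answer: -330 - √6 ≈ -332.45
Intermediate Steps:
t(w) = ½ - w/4 (t(w) = (w - 2)/(-4) = -(-2 + w)/4 = ½ - w/4)
r(H) = √H*(½ - H/4) (r(H) = (½ - H/4)*√H = √H*(½ - H/4))
-15*22 + r(6) = -15*22 + √6*(2 - 1*6)/4 = -330 + √6*(2 - 6)/4 = -330 + (¼)*√6*(-4) = -330 - √6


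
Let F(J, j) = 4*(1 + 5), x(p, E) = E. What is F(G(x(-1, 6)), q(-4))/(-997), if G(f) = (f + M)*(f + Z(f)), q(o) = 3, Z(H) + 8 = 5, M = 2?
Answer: -24/997 ≈ -0.024072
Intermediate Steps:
Z(H) = -3 (Z(H) = -8 + 5 = -3)
G(f) = (-3 + f)*(2 + f) (G(f) = (f + 2)*(f - 3) = (2 + f)*(-3 + f) = (-3 + f)*(2 + f))
F(J, j) = 24 (F(J, j) = 4*6 = 24)
F(G(x(-1, 6)), q(-4))/(-997) = 24/(-997) = 24*(-1/997) = -24/997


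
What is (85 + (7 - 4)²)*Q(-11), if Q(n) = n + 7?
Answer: -376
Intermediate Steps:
Q(n) = 7 + n
(85 + (7 - 4)²)*Q(-11) = (85 + (7 - 4)²)*(7 - 11) = (85 + 3²)*(-4) = (85 + 9)*(-4) = 94*(-4) = -376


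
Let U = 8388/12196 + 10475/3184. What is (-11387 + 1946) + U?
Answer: -91614763933/9708016 ≈ -9437.0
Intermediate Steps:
U = 38615123/9708016 (U = 8388*(1/12196) + 10475*(1/3184) = 2097/3049 + 10475/3184 = 38615123/9708016 ≈ 3.9777)
(-11387 + 1946) + U = (-11387 + 1946) + 38615123/9708016 = -9441 + 38615123/9708016 = -91614763933/9708016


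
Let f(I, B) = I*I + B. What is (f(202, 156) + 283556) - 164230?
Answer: 160286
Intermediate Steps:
f(I, B) = B + I² (f(I, B) = I² + B = B + I²)
(f(202, 156) + 283556) - 164230 = ((156 + 202²) + 283556) - 164230 = ((156 + 40804) + 283556) - 164230 = (40960 + 283556) - 164230 = 324516 - 164230 = 160286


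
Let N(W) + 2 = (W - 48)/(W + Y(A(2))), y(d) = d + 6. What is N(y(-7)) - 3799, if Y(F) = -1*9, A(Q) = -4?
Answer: -37961/10 ≈ -3796.1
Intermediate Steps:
y(d) = 6 + d
Y(F) = -9
N(W) = -2 + (-48 + W)/(-9 + W) (N(W) = -2 + (W - 48)/(W - 9) = -2 + (-48 + W)/(-9 + W))
N(y(-7)) - 3799 = (-30 - (6 - 7))/(-9 + (6 - 7)) - 3799 = (-30 - 1*(-1))/(-9 - 1) - 3799 = (-30 + 1)/(-10) - 3799 = -1/10*(-29) - 3799 = 29/10 - 3799 = -37961/10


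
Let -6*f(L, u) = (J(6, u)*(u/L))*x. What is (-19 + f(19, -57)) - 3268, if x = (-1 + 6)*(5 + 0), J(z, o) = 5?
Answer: -6449/2 ≈ -3224.5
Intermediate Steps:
x = 25 (x = 5*5 = 25)
f(L, u) = -125*u/(6*L) (f(L, u) = -5*(u/L)*25/6 = -5*u/L*25/6 = -125*u/(6*L))
(-19 + f(19, -57)) - 3268 = (-19 - 125/6*(-57)/19) - 3268 = (-19 - 125/6*(-57)*1/19) - 3268 = (-19 + 125/2) - 3268 = 87/2 - 3268 = -6449/2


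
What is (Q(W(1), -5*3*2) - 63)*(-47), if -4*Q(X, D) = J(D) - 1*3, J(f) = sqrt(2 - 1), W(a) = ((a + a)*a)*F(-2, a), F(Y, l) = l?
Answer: 5875/2 ≈ 2937.5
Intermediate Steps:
W(a) = 2*a**3 (W(a) = ((a + a)*a)*a = ((2*a)*a)*a = (2*a**2)*a = 2*a**3)
J(f) = 1 (J(f) = sqrt(1) = 1)
Q(X, D) = 1/2 (Q(X, D) = -(1 - 1*3)/4 = -(1 - 3)/4 = -1/4*(-2) = 1/2)
(Q(W(1), -5*3*2) - 63)*(-47) = (1/2 - 63)*(-47) = -125/2*(-47) = 5875/2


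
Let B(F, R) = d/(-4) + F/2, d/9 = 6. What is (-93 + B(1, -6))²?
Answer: 11236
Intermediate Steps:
d = 54 (d = 9*6 = 54)
B(F, R) = -27/2 + F/2 (B(F, R) = 54/(-4) + F/2 = 54*(-¼) + F*(½) = -27/2 + F/2)
(-93 + B(1, -6))² = (-93 + (-27/2 + (½)*1))² = (-93 + (-27/2 + ½))² = (-93 - 13)² = (-106)² = 11236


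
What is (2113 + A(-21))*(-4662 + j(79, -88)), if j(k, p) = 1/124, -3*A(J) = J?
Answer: -306386110/31 ≈ -9.8834e+6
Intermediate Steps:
A(J) = -J/3
j(k, p) = 1/124
(2113 + A(-21))*(-4662 + j(79, -88)) = (2113 - 1/3*(-21))*(-4662 + 1/124) = (2113 + 7)*(-578087/124) = 2120*(-578087/124) = -306386110/31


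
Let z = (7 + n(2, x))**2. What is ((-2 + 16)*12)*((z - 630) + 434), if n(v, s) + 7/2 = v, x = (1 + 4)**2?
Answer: -27846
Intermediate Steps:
x = 25 (x = 5**2 = 25)
n(v, s) = -7/2 + v
z = 121/4 (z = (7 + (-7/2 + 2))**2 = (7 - 3/2)**2 = (11/2)**2 = 121/4 ≈ 30.250)
((-2 + 16)*12)*((z - 630) + 434) = ((-2 + 16)*12)*((121/4 - 630) + 434) = (14*12)*(-2399/4 + 434) = 168*(-663/4) = -27846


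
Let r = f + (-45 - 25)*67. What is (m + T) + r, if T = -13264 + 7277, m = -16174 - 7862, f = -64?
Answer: -34777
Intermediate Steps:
r = -4754 (r = -64 + (-45 - 25)*67 = -64 - 70*67 = -64 - 4690 = -4754)
m = -24036
T = -5987
(m + T) + r = (-24036 - 5987) - 4754 = -30023 - 4754 = -34777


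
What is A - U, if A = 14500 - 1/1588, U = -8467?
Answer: 36471595/1588 ≈ 22967.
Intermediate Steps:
A = 23025999/1588 (A = 14500 - 1*1/1588 = 14500 - 1/1588 = 23025999/1588 ≈ 14500.)
A - U = 23025999/1588 - 1*(-8467) = 23025999/1588 + 8467 = 36471595/1588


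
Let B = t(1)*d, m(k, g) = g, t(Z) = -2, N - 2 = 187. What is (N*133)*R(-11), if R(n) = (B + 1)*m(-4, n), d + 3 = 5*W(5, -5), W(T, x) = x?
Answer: -15760899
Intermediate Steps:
N = 189 (N = 2 + 187 = 189)
d = -28 (d = -3 + 5*(-5) = -3 - 25 = -28)
B = 56 (B = -2*(-28) = 56)
R(n) = 57*n (R(n) = (56 + 1)*n = 57*n)
(N*133)*R(-11) = (189*133)*(57*(-11)) = 25137*(-627) = -15760899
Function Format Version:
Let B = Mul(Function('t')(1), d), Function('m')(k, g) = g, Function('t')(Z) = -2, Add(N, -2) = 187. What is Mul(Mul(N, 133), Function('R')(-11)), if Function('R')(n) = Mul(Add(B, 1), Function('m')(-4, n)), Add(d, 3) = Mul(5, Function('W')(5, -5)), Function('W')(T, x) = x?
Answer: -15760899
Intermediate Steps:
N = 189 (N = Add(2, 187) = 189)
d = -28 (d = Add(-3, Mul(5, -5)) = Add(-3, -25) = -28)
B = 56 (B = Mul(-2, -28) = 56)
Function('R')(n) = Mul(57, n) (Function('R')(n) = Mul(Add(56, 1), n) = Mul(57, n))
Mul(Mul(N, 133), Function('R')(-11)) = Mul(Mul(189, 133), Mul(57, -11)) = Mul(25137, -627) = -15760899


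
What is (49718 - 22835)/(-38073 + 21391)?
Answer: -26883/16682 ≈ -1.6115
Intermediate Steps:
(49718 - 22835)/(-38073 + 21391) = 26883/(-16682) = 26883*(-1/16682) = -26883/16682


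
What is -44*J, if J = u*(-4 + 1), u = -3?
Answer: -396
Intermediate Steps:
J = 9 (J = -3*(-4 + 1) = -3*(-3) = 9)
-44*J = -44*9 = -396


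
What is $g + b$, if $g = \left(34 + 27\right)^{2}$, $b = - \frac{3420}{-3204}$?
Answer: $\frac{331264}{89} \approx 3722.1$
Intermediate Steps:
$b = \frac{95}{89}$ ($b = \left(-3420\right) \left(- \frac{1}{3204}\right) = \frac{95}{89} \approx 1.0674$)
$g = 3721$ ($g = 61^{2} = 3721$)
$g + b = 3721 + \frac{95}{89} = \frac{331264}{89}$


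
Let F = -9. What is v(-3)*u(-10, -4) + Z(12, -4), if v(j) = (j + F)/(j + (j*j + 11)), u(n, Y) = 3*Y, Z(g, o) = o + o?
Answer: 8/17 ≈ 0.47059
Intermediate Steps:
Z(g, o) = 2*o
v(j) = (-9 + j)/(11 + j + j²) (v(j) = (j - 9)/(j + (j*j + 11)) = (-9 + j)/(j + (j² + 11)) = (-9 + j)/(j + (11 + j²)) = (-9 + j)/(11 + j + j²))
v(-3)*u(-10, -4) + Z(12, -4) = ((-9 - 3)/(11 - 3 + (-3)²))*(3*(-4)) + 2*(-4) = (-12/(11 - 3 + 9))*(-12) - 8 = (-12/17)*(-12) - 8 = ((1/17)*(-12))*(-12) - 8 = -12/17*(-12) - 8 = 144/17 - 8 = 8/17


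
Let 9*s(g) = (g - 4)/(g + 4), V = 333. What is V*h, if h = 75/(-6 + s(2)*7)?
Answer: -674325/169 ≈ -3990.1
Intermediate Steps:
s(g) = (-4 + g)/(9*(4 + g)) (s(g) = ((g - 4)/(g + 4))/9 = ((-4 + g)/(4 + g))/9 = (-4 + g)/(9*(4 + g)))
h = -2025/169 (h = 75/(-6 + ((-4 + 2)/(9*(4 + 2)))*7) = 75/(-6 + ((1/9)*(-2)/6)*7) = 75/(-6 + ((1/9)*(1/6)*(-2))*7) = 75/(-6 - 1/27*7) = 75/(-6 - 7/27) = 75/(-169/27) = 75*(-27/169) = -2025/169 ≈ -11.982)
V*h = 333*(-2025/169) = -674325/169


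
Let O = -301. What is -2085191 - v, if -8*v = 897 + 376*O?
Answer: -16793807/8 ≈ -2.0992e+6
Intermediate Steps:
v = 112279/8 (v = -(897 + 376*(-301))/8 = -(897 - 113176)/8 = -⅛*(-112279) = 112279/8 ≈ 14035.)
-2085191 - v = -2085191 - 1*112279/8 = -2085191 - 112279/8 = -16793807/8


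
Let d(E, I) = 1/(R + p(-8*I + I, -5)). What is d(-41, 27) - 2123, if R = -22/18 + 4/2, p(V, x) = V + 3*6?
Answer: -3252445/1532 ≈ -2123.0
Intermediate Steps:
p(V, x) = 18 + V (p(V, x) = V + 18 = 18 + V)
R = 7/9 (R = -22*1/18 + 4*(1/2) = -11/9 + 2 = 7/9 ≈ 0.77778)
d(E, I) = 1/(169/9 - 7*I) (d(E, I) = 1/(7/9 + (18 + (-8*I + I))) = 1/(7/9 + (18 - 7*I)) = 1/(169/9 - 7*I))
d(-41, 27) - 2123 = -9/(-169 + 63*27) - 2123 = -9/(-169 + 1701) - 2123 = -9/1532 - 2123 = -3252445/1532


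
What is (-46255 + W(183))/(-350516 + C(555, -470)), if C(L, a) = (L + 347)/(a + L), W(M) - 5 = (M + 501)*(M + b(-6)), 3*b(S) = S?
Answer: -3296045/14896479 ≈ -0.22126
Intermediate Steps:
b(S) = S/3
W(M) = 5 + (-2 + M)*(501 + M) (W(M) = 5 + (M + 501)*(M + (1/3)*(-6)) = 5 + (501 + M)*(M - 2) = 5 + (501 + M)*(-2 + M) = 5 + (-2 + M)*(501 + M))
C(L, a) = (347 + L)/(L + a)
(-46255 + W(183))/(-350516 + C(555, -470)) = (-46255 + (-997 + 183**2 + 499*183))/(-350516 + (347 + 555)/(555 - 470)) = (-46255 + (-997 + 33489 + 91317))/(-350516 + 902/85) = (-46255 + 123809)/(-350516 + (1/85)*902) = 77554/(-350516 + 902/85) = 77554/(-29792958/85) = 77554*(-85/29792958) = -3296045/14896479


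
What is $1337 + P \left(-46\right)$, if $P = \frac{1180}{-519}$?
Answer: $\frac{748183}{519} \approx 1441.6$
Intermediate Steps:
$P = - \frac{1180}{519}$ ($P = 1180 \left(- \frac{1}{519}\right) = - \frac{1180}{519} \approx -2.2736$)
$1337 + P \left(-46\right) = 1337 - - \frac{54280}{519} = 1337 + \frac{54280}{519} = \frac{748183}{519}$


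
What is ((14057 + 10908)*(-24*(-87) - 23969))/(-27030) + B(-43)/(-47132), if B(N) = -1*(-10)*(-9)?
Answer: 643657234937/31849449 ≈ 20209.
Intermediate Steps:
B(N) = -90 (B(N) = 10*(-9) = -90)
((14057 + 10908)*(-24*(-87) - 23969))/(-27030) + B(-43)/(-47132) = ((14057 + 10908)*(-24*(-87) - 23969))/(-27030) - 90/(-47132) = (24965*(2088 - 23969))*(-1/27030) - 90*(-1/47132) = (24965*(-21881))*(-1/27030) + 45/23566 = -546259165*(-1/27030) + 45/23566 = 109251833/5406 + 45/23566 = 643657234937/31849449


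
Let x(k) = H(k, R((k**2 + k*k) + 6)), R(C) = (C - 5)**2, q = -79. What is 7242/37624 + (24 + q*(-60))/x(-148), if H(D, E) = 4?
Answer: 22408713/18812 ≈ 1191.2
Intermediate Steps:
R(C) = (-5 + C)**2
x(k) = 4
7242/37624 + (24 + q*(-60))/x(-148) = 7242/37624 + (24 - 79*(-60))/4 = 7242*(1/37624) + (24 + 4740)*(1/4) = 3621/18812 + 4764*(1/4) = 3621/18812 + 1191 = 22408713/18812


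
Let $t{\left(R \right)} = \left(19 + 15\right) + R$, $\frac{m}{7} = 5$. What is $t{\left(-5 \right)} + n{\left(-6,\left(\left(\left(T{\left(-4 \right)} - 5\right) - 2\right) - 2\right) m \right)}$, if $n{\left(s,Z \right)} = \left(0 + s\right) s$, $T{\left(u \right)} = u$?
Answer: $65$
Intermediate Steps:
$m = 35$ ($m = 7 \cdot 5 = 35$)
$t{\left(R \right)} = 34 + R$
$n{\left(s,Z \right)} = s^{2}$ ($n{\left(s,Z \right)} = s s = s^{2}$)
$t{\left(-5 \right)} + n{\left(-6,\left(\left(\left(T{\left(-4 \right)} - 5\right) - 2\right) - 2\right) m \right)} = \left(34 - 5\right) + \left(-6\right)^{2} = 29 + 36 = 65$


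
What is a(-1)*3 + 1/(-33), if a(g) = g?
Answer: -100/33 ≈ -3.0303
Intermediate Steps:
a(-1)*3 + 1/(-33) = -1*3 + 1/(-33) = -3 - 1/33 = -100/33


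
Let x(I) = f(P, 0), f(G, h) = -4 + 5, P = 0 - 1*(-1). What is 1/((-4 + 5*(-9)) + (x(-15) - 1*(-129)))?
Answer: 1/81 ≈ 0.012346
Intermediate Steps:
P = 1 (P = 0 + 1 = 1)
f(G, h) = 1
x(I) = 1
1/((-4 + 5*(-9)) + (x(-15) - 1*(-129))) = 1/((-4 + 5*(-9)) + (1 - 1*(-129))) = 1/((-4 - 45) + (1 + 129)) = 1/(-49 + 130) = 1/81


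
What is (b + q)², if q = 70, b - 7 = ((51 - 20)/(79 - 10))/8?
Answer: 1809226225/304704 ≈ 5937.6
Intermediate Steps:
b = 3895/552 (b = 7 + ((51 - 20)/(79 - 10))/8 = 7 + (31/69)*(⅛) = 7 + 31/552 = 3895/552 ≈ 7.0562)
(b + q)² = (3895/552 + 70)² = (42535/552)² = 1809226225/304704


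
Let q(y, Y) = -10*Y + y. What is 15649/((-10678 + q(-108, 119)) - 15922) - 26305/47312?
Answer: -737121189/659955088 ≈ -1.1169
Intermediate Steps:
q(y, Y) = y - 10*Y
15649/((-10678 + q(-108, 119)) - 15922) - 26305/47312 = 15649/((-10678 + (-108 - 10*119)) - 15922) - 26305/47312 = 15649/((-10678 + (-108 - 1190)) - 15922) - 26305*1/47312 = 15649/((-10678 - 1298) - 15922) - 26305/47312 = 15649/(-11976 - 15922) - 26305/47312 = 15649/(-27898) - 26305/47312 = 15649*(-1/27898) - 26305/47312 = -15649/27898 - 26305/47312 = -737121189/659955088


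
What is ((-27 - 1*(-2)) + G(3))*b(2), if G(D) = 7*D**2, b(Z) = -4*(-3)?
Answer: 456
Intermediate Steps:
b(Z) = 12
((-27 - 1*(-2)) + G(3))*b(2) = ((-27 - 1*(-2)) + 7*3**2)*12 = ((-27 + 2) + 7*9)*12 = (-25 + 63)*12 = 38*12 = 456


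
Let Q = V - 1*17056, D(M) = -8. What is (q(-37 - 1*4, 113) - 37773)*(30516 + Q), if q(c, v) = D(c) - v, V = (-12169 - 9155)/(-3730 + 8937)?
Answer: -2655039169024/5207 ≈ -5.0990e+8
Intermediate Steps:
V = -21324/5207 ≈ -4.0953
q(c, v) = -8 - v
Q = -88831916/5207 (Q = -21324/5207 - 1*17056 = -21324/5207 - 17056 = -88831916/5207 ≈ -17060.)
(q(-37 - 1*4, 113) - 37773)*(30516 + Q) = ((-8 - 1*113) - 37773)*(30516 - 88831916/5207) = ((-8 - 113) - 37773)*(70064896/5207) = (-121 - 37773)*(70064896/5207) = -37894*70064896/5207 = -2655039169024/5207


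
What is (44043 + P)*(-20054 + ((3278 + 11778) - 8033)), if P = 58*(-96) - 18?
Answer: -501133167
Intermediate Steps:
P = -5586 (P = -5568 - 18 = -5586)
(44043 + P)*(-20054 + ((3278 + 11778) - 8033)) = (44043 - 5586)*(-20054 + ((3278 + 11778) - 8033)) = 38457*(-20054 + (15056 - 8033)) = 38457*(-20054 + 7023) = 38457*(-13031) = -501133167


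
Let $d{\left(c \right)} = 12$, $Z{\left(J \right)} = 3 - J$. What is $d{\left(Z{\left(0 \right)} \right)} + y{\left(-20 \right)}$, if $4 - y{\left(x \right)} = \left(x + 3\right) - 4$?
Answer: $37$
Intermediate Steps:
$y{\left(x \right)} = 5 - x$ ($y{\left(x \right)} = 4 - \left(\left(x + 3\right) - 4\right) = 4 - \left(\left(3 + x\right) - 4\right) = 4 - \left(-1 + x\right) = 5 - x$)
$d{\left(Z{\left(0 \right)} \right)} + y{\left(-20 \right)} = 12 + \left(5 - -20\right) = 12 + \left(5 + 20\right) = 12 + 25 = 37$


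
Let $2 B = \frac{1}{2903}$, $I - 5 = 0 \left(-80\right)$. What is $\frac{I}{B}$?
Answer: $29030$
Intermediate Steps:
$I = 5$ ($I = 5 + 0 \left(-80\right) = 5 + 0 = 5$)
$B = \frac{1}{5806}$ ($B = \frac{1}{2 \cdot 2903} = \frac{1}{2} \cdot \frac{1}{2903} = \frac{1}{5806} \approx 0.00017224$)
$\frac{I}{B} = 5 \frac{1}{\frac{1}{5806}} = 5 \cdot 5806 = 29030$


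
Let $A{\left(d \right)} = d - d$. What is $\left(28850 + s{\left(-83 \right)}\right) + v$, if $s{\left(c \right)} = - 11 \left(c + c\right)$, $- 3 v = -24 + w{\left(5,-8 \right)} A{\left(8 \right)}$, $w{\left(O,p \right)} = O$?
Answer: $30684$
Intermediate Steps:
$A{\left(d \right)} = 0$
$v = 8$ ($v = - \frac{-24 + 5 \cdot 0}{3} = - \frac{-24 + 0}{3} = \left(- \frac{1}{3}\right) \left(-24\right) = 8$)
$s{\left(c \right)} = - 22 c$ ($s{\left(c \right)} = - 11 \cdot 2 c = - 22 c$)
$\left(28850 + s{\left(-83 \right)}\right) + v = \left(28850 - -1826\right) + 8 = \left(28850 + 1826\right) + 8 = 30676 + 8 = 30684$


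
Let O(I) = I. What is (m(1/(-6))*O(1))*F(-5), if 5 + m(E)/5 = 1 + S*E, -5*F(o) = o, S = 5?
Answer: -145/6 ≈ -24.167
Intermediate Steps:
F(o) = -o/5
m(E) = -20 + 25*E (m(E) = -25 + 5*(1 + 5*E) = -25 + (5 + 25*E) = -20 + 25*E)
(m(1/(-6))*O(1))*F(-5) = ((-20 + 25/(-6))*1)*(-⅕*(-5)) = ((-20 + 25*(-⅙))*1)*1 = ((-20 - 25/6)*1)*1 = -145/6*1*1 = -145/6*1 = -145/6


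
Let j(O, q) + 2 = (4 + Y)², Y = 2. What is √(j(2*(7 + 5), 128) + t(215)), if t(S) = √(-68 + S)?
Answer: √(34 + 7*√3) ≈ 6.7915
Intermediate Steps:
j(O, q) = 34 (j(O, q) = -2 + (4 + 2)² = -2 + 6² = -2 + 36 = 34)
√(j(2*(7 + 5), 128) + t(215)) = √(34 + √(-68 + 215)) = √(34 + √147) = √(34 + 7*√3)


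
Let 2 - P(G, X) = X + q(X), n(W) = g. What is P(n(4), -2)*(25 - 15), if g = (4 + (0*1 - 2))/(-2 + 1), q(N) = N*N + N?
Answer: 20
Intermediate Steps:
q(N) = N + N² (q(N) = N² + N = N + N²)
g = -2 (g = (4 + (0 - 2))/(-1) = (4 - 2)*(-1) = 2*(-1) = -2)
n(W) = -2
P(G, X) = 2 - X - X*(1 + X) (P(G, X) = 2 - (X + X*(1 + X)) = 2 + (-X - X*(1 + X)) = 2 - X - X*(1 + X))
P(n(4), -2)*(25 - 15) = (2 - 1*(-2) - 1*(-2)*(1 - 2))*(25 - 15) = (2 + 2 - 1*(-2)*(-1))*10 = (2 + 2 - 2)*10 = 2*10 = 20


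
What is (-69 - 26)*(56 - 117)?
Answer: 5795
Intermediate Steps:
(-69 - 26)*(56 - 117) = -95*(-61) = 5795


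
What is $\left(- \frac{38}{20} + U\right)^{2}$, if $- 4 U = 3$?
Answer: $\frac{2809}{400} \approx 7.0225$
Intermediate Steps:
$U = - \frac{3}{4}$ ($U = \left(- \frac{1}{4}\right) 3 = - \frac{3}{4} \approx -0.75$)
$\left(- \frac{38}{20} + U\right)^{2} = \left(- \frac{38}{20} - \frac{3}{4}\right)^{2} = \left(\left(-38\right) \frac{1}{20} - \frac{3}{4}\right)^{2} = \left(- \frac{19}{10} - \frac{3}{4}\right)^{2} = \left(- \frac{53}{20}\right)^{2} = \frac{2809}{400}$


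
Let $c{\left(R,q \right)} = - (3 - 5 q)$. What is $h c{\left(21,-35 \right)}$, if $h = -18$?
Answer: $3204$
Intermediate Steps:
$c{\left(R,q \right)} = -3 + 5 q$
$h c{\left(21,-35 \right)} = - 18 \left(-3 + 5 \left(-35\right)\right) = - 18 \left(-3 - 175\right) = \left(-18\right) \left(-178\right) = 3204$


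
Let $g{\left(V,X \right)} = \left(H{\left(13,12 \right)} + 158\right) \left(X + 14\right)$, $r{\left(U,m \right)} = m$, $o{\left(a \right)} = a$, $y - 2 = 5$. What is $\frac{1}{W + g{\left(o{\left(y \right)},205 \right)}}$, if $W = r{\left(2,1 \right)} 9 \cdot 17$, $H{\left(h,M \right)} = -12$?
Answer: $\frac{1}{32127} \approx 3.1126 \cdot 10^{-5}$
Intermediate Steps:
$y = 7$ ($y = 2 + 5 = 7$)
$g{\left(V,X \right)} = 2044 + 146 X$ ($g{\left(V,X \right)} = \left(-12 + 158\right) \left(X + 14\right) = 146 \left(14 + X\right) = 2044 + 146 X$)
$W = 153$ ($W = 1 \cdot 9 \cdot 17 = 9 \cdot 17 = 153$)
$\frac{1}{W + g{\left(o{\left(y \right)},205 \right)}} = \frac{1}{153 + \left(2044 + 146 \cdot 205\right)} = \frac{1}{153 + \left(2044 + 29930\right)} = \frac{1}{153 + 31974} = \frac{1}{32127}$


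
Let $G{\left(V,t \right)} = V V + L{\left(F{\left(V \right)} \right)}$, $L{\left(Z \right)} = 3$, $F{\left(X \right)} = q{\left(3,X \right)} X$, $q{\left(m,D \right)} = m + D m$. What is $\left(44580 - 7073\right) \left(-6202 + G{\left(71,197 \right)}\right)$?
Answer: $-43433106$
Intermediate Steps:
$F{\left(X \right)} = X \left(3 + 3 X\right)$ ($F{\left(X \right)} = 3 \left(1 + X\right) X = \left(3 + 3 X\right) X = X \left(3 + 3 X\right)$)
$G{\left(V,t \right)} = 3 + V^{2}$ ($G{\left(V,t \right)} = V V + 3 = V^{2} + 3 = 3 + V^{2}$)
$\left(44580 - 7073\right) \left(-6202 + G{\left(71,197 \right)}\right) = \left(44580 - 7073\right) \left(-6202 + \left(3 + 71^{2}\right)\right) = 37507 \left(-6202 + \left(3 + 5041\right)\right) = 37507 \left(-6202 + 5044\right) = 37507 \left(-1158\right) = -43433106$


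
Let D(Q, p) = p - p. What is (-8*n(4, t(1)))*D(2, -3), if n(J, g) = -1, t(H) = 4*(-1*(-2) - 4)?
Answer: 0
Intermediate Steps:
t(H) = -8 (t(H) = 4*(2 - 4) = 4*(-2) = -8)
D(Q, p) = 0
(-8*n(4, t(1)))*D(2, -3) = -8*(-1)*0 = 8*0 = 0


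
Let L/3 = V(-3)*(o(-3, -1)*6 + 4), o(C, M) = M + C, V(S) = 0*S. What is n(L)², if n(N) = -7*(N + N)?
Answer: 0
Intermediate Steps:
V(S) = 0
o(C, M) = C + M
L = 0 (L = 3*(0*((-3 - 1)*6 + 4)) = 3*(0*(-4*6 + 4)) = 3*(0*(-24 + 4)) = 3*(0*(-20)) = 3*0 = 0)
n(N) = -14*N
n(L)² = (-14*0)² = 0² = 0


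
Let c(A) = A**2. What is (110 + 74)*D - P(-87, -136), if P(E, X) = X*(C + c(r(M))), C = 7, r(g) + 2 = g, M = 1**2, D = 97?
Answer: 18936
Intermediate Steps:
M = 1
r(g) = -2 + g
P(E, X) = 8*X (P(E, X) = X*(7 + (-2 + 1)**2) = X*(7 + (-1)**2) = X*(7 + 1) = X*8 = 8*X)
(110 + 74)*D - P(-87, -136) = (110 + 74)*97 - 8*(-136) = 184*97 - 1*(-1088) = 17848 + 1088 = 18936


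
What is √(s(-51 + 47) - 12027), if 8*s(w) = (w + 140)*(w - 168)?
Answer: I*√14951 ≈ 122.27*I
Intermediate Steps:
s(w) = (-168 + w)*(140 + w)/8 (s(w) = ((w + 140)*(w - 168))/8 = ((140 + w)*(-168 + w))/8 = ((-168 + w)*(140 + w))/8 = (-168 + w)*(140 + w)/8)
√(s(-51 + 47) - 12027) = √((-2940 - 7*(-51 + 47)/2 + (-51 + 47)²/8) - 12027) = √((-2940 - 7/2*(-4) + (⅛)*(-4)²) - 12027) = √((-2940 + 14 + (⅛)*16) - 12027) = √((-2940 + 14 + 2) - 12027) = √(-2924 - 12027) = √(-14951) = I*√14951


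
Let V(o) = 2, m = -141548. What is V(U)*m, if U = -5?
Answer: -283096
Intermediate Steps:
V(U)*m = 2*(-141548) = -283096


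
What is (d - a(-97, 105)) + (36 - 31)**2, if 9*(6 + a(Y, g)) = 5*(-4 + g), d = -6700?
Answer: -60526/9 ≈ -6725.1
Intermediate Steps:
a(Y, g) = -74/9 + 5*g/9 (a(Y, g) = -6 + (5*(-4 + g))/9 = -6 + (-20 + 5*g)/9 = -6 + (-20/9 + 5*g/9) = -74/9 + 5*g/9)
(d - a(-97, 105)) + (36 - 31)**2 = (-6700 - (-74/9 + (5/9)*105)) + (36 - 31)**2 = (-6700 - (-74/9 + 175/3)) + 5**2 = (-6700 - 1*451/9) + 25 = (-6700 - 451/9) + 25 = -60751/9 + 25 = -60526/9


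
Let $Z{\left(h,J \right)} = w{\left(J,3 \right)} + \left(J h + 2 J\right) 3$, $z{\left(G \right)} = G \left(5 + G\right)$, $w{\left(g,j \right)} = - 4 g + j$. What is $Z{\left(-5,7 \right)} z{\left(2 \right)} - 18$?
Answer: $-1250$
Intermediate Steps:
$w{\left(g,j \right)} = j - 4 g$
$Z{\left(h,J \right)} = 3 + 2 J + 3 J h$ ($Z{\left(h,J \right)} = \left(3 - 4 J\right) + \left(J h + 2 J\right) 3 = \left(3 - 4 J\right) + \left(2 J + J h\right) 3 = \left(3 - 4 J\right) + \left(6 J + 3 J h\right) = 3 + 2 J + 3 J h$)
$Z{\left(-5,7 \right)} z{\left(2 \right)} - 18 = \left(3 + 2 \cdot 7 + 3 \cdot 7 \left(-5\right)\right) 2 \left(5 + 2\right) - 18 = \left(3 + 14 - 105\right) 2 \cdot 7 - 18 = \left(-88\right) 14 - 18 = -1232 - 18 = -1250$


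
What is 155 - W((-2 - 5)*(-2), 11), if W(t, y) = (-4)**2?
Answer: 139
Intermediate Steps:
W(t, y) = 16
155 - W((-2 - 5)*(-2), 11) = 155 - 1*16 = 155 - 16 = 139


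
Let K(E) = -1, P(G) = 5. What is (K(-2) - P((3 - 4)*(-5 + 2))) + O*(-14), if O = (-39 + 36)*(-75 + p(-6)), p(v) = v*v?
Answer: -1644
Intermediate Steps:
p(v) = v**2
O = 117 (O = (-39 + 36)*(-75 + (-6)**2) = -3*(-75 + 36) = -3*(-39) = 117)
(K(-2) - P((3 - 4)*(-5 + 2))) + O*(-14) = (-1 - 1*5) + 117*(-14) = (-1 - 5) - 1638 = -6 - 1638 = -1644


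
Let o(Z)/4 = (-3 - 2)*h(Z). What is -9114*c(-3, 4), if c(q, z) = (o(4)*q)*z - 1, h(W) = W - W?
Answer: 9114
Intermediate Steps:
h(W) = 0
o(Z) = 0 (o(Z) = 4*((-3 - 2)*0) = 4*(-5*0) = 4*0 = 0)
c(q, z) = -1 (c(q, z) = (0*q)*z - 1 = 0*z - 1 = 0 - 1 = -1)
-9114*c(-3, 4) = -9114*(-1) = 9114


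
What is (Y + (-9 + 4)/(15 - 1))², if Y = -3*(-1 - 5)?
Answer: 61009/196 ≈ 311.27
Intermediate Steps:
Y = 18 (Y = -3*(-6) = 18)
(Y + (-9 + 4)/(15 - 1))² = (18 + (-9 + 4)/(15 - 1))² = (18 - 5/14)² = (247/14)² = 61009/196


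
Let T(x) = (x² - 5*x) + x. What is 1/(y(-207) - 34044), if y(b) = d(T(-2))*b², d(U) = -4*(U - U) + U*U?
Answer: 1/6136212 ≈ 1.6297e-7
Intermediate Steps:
T(x) = x² - 4*x
d(U) = U² (d(U) = -4*0 + U² = 0 + U² = U²)
y(b) = 144*b² (y(b) = (-2*(-4 - 2))²*b² = (-2*(-6))²*b² = 12²*b² = 144*b²)
1/(y(-207) - 34044) = 1/(144*(-207)² - 34044) = 1/(144*42849 - 34044) = 1/(6170256 - 34044) = 1/6136212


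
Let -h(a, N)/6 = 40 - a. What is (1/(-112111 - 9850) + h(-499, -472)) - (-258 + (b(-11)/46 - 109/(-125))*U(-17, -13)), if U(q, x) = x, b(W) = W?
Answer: -2081227028723/701275750 ≈ -2967.8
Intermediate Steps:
h(a, N) = -240 + 6*a (h(a, N) = -6*(40 - a) = -240 + 6*a)
(1/(-112111 - 9850) + h(-499, -472)) - (-258 + (b(-11)/46 - 109/(-125))*U(-17, -13)) = (1/(-112111 - 9850) + (-240 + 6*(-499))) - (-258 + (-11/46 - 109/(-125))*(-13)) = (1/(-121961) + (-240 - 2994)) - (-258 + (-11*1/46 - 109*(-1/125))*(-13)) = (-1/121961 - 3234) - (-258 + (-11/46 + 109/125)*(-13)) = -394421875/121961 - (-258 + (3639/5750)*(-13)) = -394421875/121961 - (-258 - 47307/5750) = -394421875/121961 - 1*(-1530807/5750) = -394421875/121961 + 1530807/5750 = -2081227028723/701275750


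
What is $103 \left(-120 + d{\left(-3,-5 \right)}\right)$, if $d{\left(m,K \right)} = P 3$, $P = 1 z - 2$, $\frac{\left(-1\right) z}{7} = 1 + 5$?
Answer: $-25956$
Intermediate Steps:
$z = -42$ ($z = - 7 \left(1 + 5\right) = \left(-7\right) 6 = -42$)
$P = -44$ ($P = 1 \left(-42\right) - 2 = -42 - 2 = -44$)
$d{\left(m,K \right)} = -132$ ($d{\left(m,K \right)} = \left(-44\right) 3 = -132$)
$103 \left(-120 + d{\left(-3,-5 \right)}\right) = 103 \left(-120 - 132\right) = 103 \left(-252\right) = -25956$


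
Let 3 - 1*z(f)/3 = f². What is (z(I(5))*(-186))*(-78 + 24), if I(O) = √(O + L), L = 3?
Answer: -150660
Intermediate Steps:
I(O) = √(3 + O) (I(O) = √(O + 3) = √(3 + O))
z(f) = 9 - 3*f²
(z(I(5))*(-186))*(-78 + 24) = ((9 - 3*(√(3 + 5))²)*(-186))*(-78 + 24) = ((9 - 3*(√8)²)*(-186))*(-54) = ((9 - 3*(2*√2)²)*(-186))*(-54) = ((9 - 3*8)*(-186))*(-54) = ((9 - 24)*(-186))*(-54) = -15*(-186)*(-54) = 2790*(-54) = -150660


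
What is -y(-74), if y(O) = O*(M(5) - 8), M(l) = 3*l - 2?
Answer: 370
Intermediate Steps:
M(l) = -2 + 3*l
y(O) = 5*O (y(O) = O*((-2 + 3*5) - 8) = O*((-2 + 15) - 8) = O*(13 - 8) = O*5 = 5*O)
-y(-74) = -5*(-74) = -1*(-370) = 370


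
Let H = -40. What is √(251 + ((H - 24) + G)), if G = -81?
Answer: √106 ≈ 10.296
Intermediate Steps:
√(251 + ((H - 24) + G)) = √(251 + ((-40 - 24) - 81)) = √(251 + (-64 - 81)) = √(251 - 145) = √106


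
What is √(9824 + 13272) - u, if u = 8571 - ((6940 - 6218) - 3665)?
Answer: -11514 + 2*√5774 ≈ -11362.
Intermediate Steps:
u = 11514 (u = 8571 - (722 - 3665) = 8571 - 1*(-2943) = 8571 + 2943 = 11514)
√(9824 + 13272) - u = √(9824 + 13272) - 1*11514 = √23096 - 11514 = 2*√5774 - 11514 = -11514 + 2*√5774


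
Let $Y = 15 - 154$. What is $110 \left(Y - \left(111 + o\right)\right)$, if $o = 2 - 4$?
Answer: $-27280$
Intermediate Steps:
$o = -2$ ($o = 2 - 4 = -2$)
$Y = -139$
$110 \left(Y - \left(111 + o\right)\right) = 110 \left(-139 - 109\right) = 110 \left(-248\right) = -27280$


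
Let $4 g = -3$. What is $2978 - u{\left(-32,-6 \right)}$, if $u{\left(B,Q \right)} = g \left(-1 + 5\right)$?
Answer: $2981$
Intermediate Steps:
$g = - \frac{3}{4}$ ($g = \frac{1}{4} \left(-3\right) = - \frac{3}{4} \approx -0.75$)
$u{\left(B,Q \right)} = -3$ ($u{\left(B,Q \right)} = - \frac{3 \left(-1 + 5\right)}{4} = \left(- \frac{3}{4}\right) 4 = -3$)
$2978 - u{\left(-32,-6 \right)} = 2978 - -3 = 2978 + 3 = 2981$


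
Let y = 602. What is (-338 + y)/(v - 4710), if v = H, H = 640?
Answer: -12/185 ≈ -0.064865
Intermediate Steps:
v = 640
(-338 + y)/(v - 4710) = (-338 + 602)/(640 - 4710) = 264/(-4070) = 264*(-1/4070) = -12/185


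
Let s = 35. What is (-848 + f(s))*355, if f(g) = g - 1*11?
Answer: -292520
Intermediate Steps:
f(g) = -11 + g (f(g) = g - 11 = -11 + g)
(-848 + f(s))*355 = (-848 + (-11 + 35))*355 = (-848 + 24)*355 = -824*355 = -292520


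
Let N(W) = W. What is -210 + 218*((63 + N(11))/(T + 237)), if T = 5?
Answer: -17344/121 ≈ -143.34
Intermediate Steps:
-210 + 218*((63 + N(11))/(T + 237)) = -210 + 218*((63 + 11)/(5 + 237)) = -210 + 218*(74/242) = -210 + 218*(74*(1/242)) = -210 + 218*(37/121) = -210 + 8066/121 = -17344/121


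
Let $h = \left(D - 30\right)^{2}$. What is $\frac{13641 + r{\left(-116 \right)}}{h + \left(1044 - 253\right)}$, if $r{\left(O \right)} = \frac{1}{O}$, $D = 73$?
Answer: $\frac{316471}{61248} \approx 5.167$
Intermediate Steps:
$h = 1849$ ($h = \left(73 - 30\right)^{2} = 43^{2} = 1849$)
$\frac{13641 + r{\left(-116 \right)}}{h + \left(1044 - 253\right)} = \frac{13641 + \frac{1}{-116}}{1849 + \left(1044 - 253\right)} = \frac{13641 - \frac{1}{116}}{1849 + \left(1044 - 253\right)} = \frac{1582355}{116 \left(1849 + 791\right)} = \frac{1582355}{116 \cdot 2640} = \frac{1582355}{116} \cdot \frac{1}{2640} = \frac{316471}{61248}$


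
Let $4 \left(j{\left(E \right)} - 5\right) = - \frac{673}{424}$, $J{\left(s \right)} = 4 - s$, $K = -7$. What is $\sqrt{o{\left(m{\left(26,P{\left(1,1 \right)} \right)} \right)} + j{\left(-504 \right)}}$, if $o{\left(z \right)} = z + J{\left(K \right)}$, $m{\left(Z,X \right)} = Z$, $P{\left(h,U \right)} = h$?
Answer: $\frac{\sqrt{7479254}}{424} \approx 6.4501$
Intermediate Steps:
$j{\left(E \right)} = \frac{7807}{1696}$ ($j{\left(E \right)} = 5 + \frac{\left(-673\right) \frac{1}{424}}{4} = 5 + \frac{1}{4} \left(- \frac{673}{424}\right) = 5 - \frac{673}{1696} = \frac{7807}{1696}$)
$o{\left(z \right)} = 11 + z$ ($o{\left(z \right)} = z + \left(4 - -7\right) = z + \left(4 + 7\right) = z + 11 = 11 + z$)
$\sqrt{o{\left(m{\left(26,P{\left(1,1 \right)} \right)} \right)} + j{\left(-504 \right)}} = \sqrt{\left(11 + 26\right) + \frac{7807}{1696}} = \sqrt{37 + \frac{7807}{1696}} = \sqrt{\frac{70559}{1696}} = \frac{\sqrt{7479254}}{424}$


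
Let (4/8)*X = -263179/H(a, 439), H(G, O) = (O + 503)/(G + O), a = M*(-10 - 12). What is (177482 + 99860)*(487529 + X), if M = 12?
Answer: 50911624901228/471 ≈ 1.0809e+11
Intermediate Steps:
a = -264 (a = 12*(-10 - 12) = 12*(-22) = -264)
H(G, O) = (503 + O)/(G + O)
X = -46056325/471 (X = 2*(-263179*(-264 + 439)/(503 + 439)) = 2*(-263179/(942/175)) = 2*(-263179/((1/175)*942)) = 2*(-263179/942/175) = 2*(-263179*175/942) = 2*(-46056325/942) = -46056325/471 ≈ -97784.)
(177482 + 99860)*(487529 + X) = (177482 + 99860)*(487529 - 46056325/471) = 277342*(183569834/471) = 50911624901228/471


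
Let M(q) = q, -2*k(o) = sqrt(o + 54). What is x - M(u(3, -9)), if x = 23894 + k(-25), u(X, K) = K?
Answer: 23903 - sqrt(29)/2 ≈ 23900.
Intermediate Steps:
k(o) = -sqrt(54 + o)/2 (k(o) = -sqrt(o + 54)/2 = -sqrt(54 + o)/2)
x = 23894 - sqrt(29)/2 (x = 23894 - sqrt(54 - 25)/2 = 23894 - sqrt(29)/2 ≈ 23891.)
x - M(u(3, -9)) = (23894 - sqrt(29)/2) - 1*(-9) = (23894 - sqrt(29)/2) + 9 = 23903 - sqrt(29)/2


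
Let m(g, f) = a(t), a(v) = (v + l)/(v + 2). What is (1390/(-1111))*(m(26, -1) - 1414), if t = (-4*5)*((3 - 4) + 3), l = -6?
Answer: 37311770/21109 ≈ 1767.6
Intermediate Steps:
t = -40 (t = -20*(-1 + 3) = -20*2 = -40)
a(v) = (-6 + v)/(2 + v) (a(v) = (v - 6)/(v + 2) = (-6 + v)/(2 + v))
m(g, f) = 23/19 (m(g, f) = (-6 - 40)/(2 - 40) = -46/(-38) = -1/38*(-46) = 23/19)
(1390/(-1111))*(m(26, -1) - 1414) = (1390/(-1111))*(23/19 - 1414) = (1390*(-1/1111))*(-26843/19) = -1390/1111*(-26843/19) = 37311770/21109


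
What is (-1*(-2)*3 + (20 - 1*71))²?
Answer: 2025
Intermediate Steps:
(-1*(-2)*3 + (20 - 1*71))² = (2*3 + (20 - 71))² = (6 - 51)² = (-45)² = 2025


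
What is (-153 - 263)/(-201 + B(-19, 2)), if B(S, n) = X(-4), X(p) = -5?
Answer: 208/103 ≈ 2.0194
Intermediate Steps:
B(S, n) = -5
(-153 - 263)/(-201 + B(-19, 2)) = (-153 - 263)/(-201 - 5) = -416/(-206) = -416*(-1/206) = 208/103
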